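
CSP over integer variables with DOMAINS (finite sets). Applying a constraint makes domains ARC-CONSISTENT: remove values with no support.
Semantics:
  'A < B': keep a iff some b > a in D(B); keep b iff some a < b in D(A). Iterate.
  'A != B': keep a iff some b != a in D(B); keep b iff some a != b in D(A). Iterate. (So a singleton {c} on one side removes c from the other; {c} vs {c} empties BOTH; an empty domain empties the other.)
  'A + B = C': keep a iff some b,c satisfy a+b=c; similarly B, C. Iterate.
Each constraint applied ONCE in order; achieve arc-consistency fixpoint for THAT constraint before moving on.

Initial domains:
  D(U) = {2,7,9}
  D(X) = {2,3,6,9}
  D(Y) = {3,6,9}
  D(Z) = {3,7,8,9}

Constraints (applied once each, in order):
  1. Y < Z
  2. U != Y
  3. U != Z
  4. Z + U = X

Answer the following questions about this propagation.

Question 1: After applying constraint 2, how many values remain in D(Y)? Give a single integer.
Constraint 1 (Y < Z) on D(Y)={3,6,9} D(Z)={3,7,8,9}: Y {3,6,9}->{3,6}; Z {3,7,8,9}->{7,8,9}
Constraint 2 (U != Y) on D(U)={2,7,9} D(Y)={3,6}: no change
So after constraint 2: D(Y)={3,6}, size = 2

Answer: 2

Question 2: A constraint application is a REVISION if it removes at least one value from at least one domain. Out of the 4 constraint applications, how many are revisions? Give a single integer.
Answer: 2

Derivation:
Constraint 1 (Y < Z) on D(Y)={3,6,9} D(Z)={3,7,8,9}: Y {3,6,9}->{3,6}; Z {3,7,8,9}->{7,8,9} => REVISION
Constraint 2 (U != Y) on D(U)={2,7,9} D(Y)={3,6}: no change => not a revision
Constraint 3 (U != Z) on D(U)={2,7,9} D(Z)={7,8,9}: no change => not a revision
Constraint 4 (Z + U = X) on D(Z)={7,8,9} D(U)={2,7,9} D(X)={2,3,6,9}: Z {7,8,9}->{7}; U {2,7,9}->{2}; X {2,3,6,9}->{9} => REVISION
Total revisions = 2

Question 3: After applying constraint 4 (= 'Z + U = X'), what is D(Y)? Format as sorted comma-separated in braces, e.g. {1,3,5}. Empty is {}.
Constraint 1 (Y < Z) on D(Y)={3,6,9} D(Z)={3,7,8,9}: Y {3,6,9}->{3,6}; Z {3,7,8,9}->{7,8,9}
Constraint 2 (U != Y) on D(U)={2,7,9} D(Y)={3,6}: no change
Constraint 3 (U != Z) on D(U)={2,7,9} D(Z)={7,8,9}: no change
Constraint 4 (Z + U = X) on D(Z)={7,8,9} D(U)={2,7,9} D(X)={2,3,6,9}: Z {7,8,9}->{7}; U {2,7,9}->{2}; X {2,3,6,9}->{9}
So after constraint 4: D(Y) = {3,6}

Answer: {3,6}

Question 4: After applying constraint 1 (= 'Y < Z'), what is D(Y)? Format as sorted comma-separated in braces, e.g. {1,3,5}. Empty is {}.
Answer: {3,6}

Derivation:
Constraint 1 (Y < Z) on D(Y)={3,6,9} D(Z)={3,7,8,9}: Y {3,6,9}->{3,6}; Z {3,7,8,9}->{7,8,9}
So after constraint 1: D(Y) = {3,6}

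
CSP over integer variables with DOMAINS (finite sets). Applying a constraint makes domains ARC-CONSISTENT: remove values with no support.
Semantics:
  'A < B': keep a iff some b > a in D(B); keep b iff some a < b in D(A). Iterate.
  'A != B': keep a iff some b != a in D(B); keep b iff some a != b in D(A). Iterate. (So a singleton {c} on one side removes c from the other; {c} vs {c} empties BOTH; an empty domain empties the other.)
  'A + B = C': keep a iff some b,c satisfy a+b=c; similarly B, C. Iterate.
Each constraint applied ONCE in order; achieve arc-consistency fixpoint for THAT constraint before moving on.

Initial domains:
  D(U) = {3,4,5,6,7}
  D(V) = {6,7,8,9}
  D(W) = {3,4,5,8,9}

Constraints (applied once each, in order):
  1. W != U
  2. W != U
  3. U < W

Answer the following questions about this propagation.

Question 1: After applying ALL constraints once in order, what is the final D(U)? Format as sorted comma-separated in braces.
Answer: {3,4,5,6,7}

Derivation:
Constraint 1 (W != U) on D(W)={3,4,5,8,9} D(U)={3,4,5,6,7}: no change
Constraint 2 (W != U) on D(W)={3,4,5,8,9} D(U)={3,4,5,6,7}: no change
Constraint 3 (U < W) on D(U)={3,4,5,6,7} D(W)={3,4,5,8,9}: W {3,4,5,8,9}->{4,5,8,9}
So after all 3 constraints: D(U) = {3,4,5,6,7}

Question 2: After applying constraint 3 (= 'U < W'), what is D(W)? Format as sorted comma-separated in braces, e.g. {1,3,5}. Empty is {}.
Constraint 1 (W != U) on D(W)={3,4,5,8,9} D(U)={3,4,5,6,7}: no change
Constraint 2 (W != U) on D(W)={3,4,5,8,9} D(U)={3,4,5,6,7}: no change
Constraint 3 (U < W) on D(U)={3,4,5,6,7} D(W)={3,4,5,8,9}: W {3,4,5,8,9}->{4,5,8,9}
So after constraint 3: D(W) = {4,5,8,9}

Answer: {4,5,8,9}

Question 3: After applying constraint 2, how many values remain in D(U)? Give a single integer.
Answer: 5

Derivation:
Constraint 1 (W != U) on D(W)={3,4,5,8,9} D(U)={3,4,5,6,7}: no change
Constraint 2 (W != U) on D(W)={3,4,5,8,9} D(U)={3,4,5,6,7}: no change
So after constraint 2: D(U)={3,4,5,6,7}, size = 5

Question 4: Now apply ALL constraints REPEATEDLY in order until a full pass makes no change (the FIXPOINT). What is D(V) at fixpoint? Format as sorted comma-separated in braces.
Answer: {6,7,8,9}

Derivation:
pass 0 (initial): D(V)={6,7,8,9}
pass 1: W {3,4,5,8,9}->{4,5,8,9}
pass 2: no change
Fixpoint after 2 passes: D(V) = {6,7,8,9}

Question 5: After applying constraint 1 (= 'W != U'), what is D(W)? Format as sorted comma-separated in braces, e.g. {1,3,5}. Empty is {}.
Constraint 1 (W != U) on D(W)={3,4,5,8,9} D(U)={3,4,5,6,7}: no change
So after constraint 1: D(W) = {3,4,5,8,9}

Answer: {3,4,5,8,9}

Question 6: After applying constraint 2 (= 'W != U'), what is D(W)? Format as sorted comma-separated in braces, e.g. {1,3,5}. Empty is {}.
Constraint 1 (W != U) on D(W)={3,4,5,8,9} D(U)={3,4,5,6,7}: no change
Constraint 2 (W != U) on D(W)={3,4,5,8,9} D(U)={3,4,5,6,7}: no change
So after constraint 2: D(W) = {3,4,5,8,9}

Answer: {3,4,5,8,9}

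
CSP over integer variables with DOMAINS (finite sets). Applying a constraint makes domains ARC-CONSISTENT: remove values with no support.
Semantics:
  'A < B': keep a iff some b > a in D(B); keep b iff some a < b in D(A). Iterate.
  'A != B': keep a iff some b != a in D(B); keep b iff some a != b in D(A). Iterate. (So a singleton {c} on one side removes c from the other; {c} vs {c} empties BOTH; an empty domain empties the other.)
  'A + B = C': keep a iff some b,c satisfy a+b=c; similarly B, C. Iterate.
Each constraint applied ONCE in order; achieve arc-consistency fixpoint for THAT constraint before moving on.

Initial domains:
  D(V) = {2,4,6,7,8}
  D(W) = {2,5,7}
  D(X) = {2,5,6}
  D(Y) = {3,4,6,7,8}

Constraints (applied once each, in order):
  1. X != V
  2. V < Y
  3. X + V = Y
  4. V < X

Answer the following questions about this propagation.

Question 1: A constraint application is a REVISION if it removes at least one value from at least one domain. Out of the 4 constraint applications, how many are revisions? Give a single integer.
Answer: 3

Derivation:
Constraint 1 (X != V) on D(X)={2,5,6} D(V)={2,4,6,7,8}: no change => not a revision
Constraint 2 (V < Y) on D(V)={2,4,6,7,8} D(Y)={3,4,6,7,8}: V {2,4,6,7,8}->{2,4,6,7} => REVISION
Constraint 3 (X + V = Y) on D(X)={2,5,6} D(V)={2,4,6,7} D(Y)={3,4,6,7,8}: V {2,4,6,7}->{2,4,6}; Y {3,4,6,7,8}->{4,6,7,8} => REVISION
Constraint 4 (V < X) on D(V)={2,4,6} D(X)={2,5,6}: V {2,4,6}->{2,4}; X {2,5,6}->{5,6} => REVISION
Total revisions = 3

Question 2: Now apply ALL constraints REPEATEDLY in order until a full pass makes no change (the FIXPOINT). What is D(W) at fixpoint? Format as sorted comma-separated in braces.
Answer: {2,5,7}

Derivation:
pass 0 (initial): D(W)={2,5,7}
pass 1: V {2,4,6,7,8}->{2,4}; X {2,5,6}->{5,6}; Y {3,4,6,7,8}->{4,6,7,8}
pass 2: V {2,4}->{2}; Y {4,6,7,8}->{7,8}
pass 3: no change
Fixpoint after 3 passes: D(W) = {2,5,7}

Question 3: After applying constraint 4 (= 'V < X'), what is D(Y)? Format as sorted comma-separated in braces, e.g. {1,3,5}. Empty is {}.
Answer: {4,6,7,8}

Derivation:
Constraint 1 (X != V) on D(X)={2,5,6} D(V)={2,4,6,7,8}: no change
Constraint 2 (V < Y) on D(V)={2,4,6,7,8} D(Y)={3,4,6,7,8}: V {2,4,6,7,8}->{2,4,6,7}
Constraint 3 (X + V = Y) on D(X)={2,5,6} D(V)={2,4,6,7} D(Y)={3,4,6,7,8}: V {2,4,6,7}->{2,4,6}; Y {3,4,6,7,8}->{4,6,7,8}
Constraint 4 (V < X) on D(V)={2,4,6} D(X)={2,5,6}: V {2,4,6}->{2,4}; X {2,5,6}->{5,6}
So after constraint 4: D(Y) = {4,6,7,8}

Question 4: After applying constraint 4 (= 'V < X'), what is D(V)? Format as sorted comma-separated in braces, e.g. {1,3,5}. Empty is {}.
Answer: {2,4}

Derivation:
Constraint 1 (X != V) on D(X)={2,5,6} D(V)={2,4,6,7,8}: no change
Constraint 2 (V < Y) on D(V)={2,4,6,7,8} D(Y)={3,4,6,7,8}: V {2,4,6,7,8}->{2,4,6,7}
Constraint 3 (X + V = Y) on D(X)={2,5,6} D(V)={2,4,6,7} D(Y)={3,4,6,7,8}: V {2,4,6,7}->{2,4,6}; Y {3,4,6,7,8}->{4,6,7,8}
Constraint 4 (V < X) on D(V)={2,4,6} D(X)={2,5,6}: V {2,4,6}->{2,4}; X {2,5,6}->{5,6}
So after constraint 4: D(V) = {2,4}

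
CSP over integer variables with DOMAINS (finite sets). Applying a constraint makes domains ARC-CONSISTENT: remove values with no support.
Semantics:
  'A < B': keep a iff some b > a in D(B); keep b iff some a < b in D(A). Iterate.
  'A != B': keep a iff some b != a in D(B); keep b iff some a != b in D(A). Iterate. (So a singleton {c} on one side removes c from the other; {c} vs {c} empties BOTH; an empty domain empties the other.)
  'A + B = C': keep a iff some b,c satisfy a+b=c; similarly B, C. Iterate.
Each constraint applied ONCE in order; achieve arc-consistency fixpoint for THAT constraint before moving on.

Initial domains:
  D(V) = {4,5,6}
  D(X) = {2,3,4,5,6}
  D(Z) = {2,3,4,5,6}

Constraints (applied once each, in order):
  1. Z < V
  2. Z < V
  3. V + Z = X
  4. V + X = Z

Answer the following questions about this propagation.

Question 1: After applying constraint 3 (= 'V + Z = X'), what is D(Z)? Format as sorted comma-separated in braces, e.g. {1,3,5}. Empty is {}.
Answer: {2}

Derivation:
Constraint 1 (Z < V) on D(Z)={2,3,4,5,6} D(V)={4,5,6}: Z {2,3,4,5,6}->{2,3,4,5}
Constraint 2 (Z < V) on D(Z)={2,3,4,5} D(V)={4,5,6}: no change
Constraint 3 (V + Z = X) on D(V)={4,5,6} D(Z)={2,3,4,5} D(X)={2,3,4,5,6}: V {4,5,6}->{4}; Z {2,3,4,5}->{2}; X {2,3,4,5,6}->{6}
So after constraint 3: D(Z) = {2}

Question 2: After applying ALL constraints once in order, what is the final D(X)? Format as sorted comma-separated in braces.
Answer: {}

Derivation:
Constraint 1 (Z < V) on D(Z)={2,3,4,5,6} D(V)={4,5,6}: Z {2,3,4,5,6}->{2,3,4,5}
Constraint 2 (Z < V) on D(Z)={2,3,4,5} D(V)={4,5,6}: no change
Constraint 3 (V + Z = X) on D(V)={4,5,6} D(Z)={2,3,4,5} D(X)={2,3,4,5,6}: V {4,5,6}->{4}; Z {2,3,4,5}->{2}; X {2,3,4,5,6}->{6}
Constraint 4 (V + X = Z) on D(V)={4} D(X)={6} D(Z)={2}: V {4}->{}; X {6}->{}; Z {2}->{}
So after all 4 constraints: D(X) = {}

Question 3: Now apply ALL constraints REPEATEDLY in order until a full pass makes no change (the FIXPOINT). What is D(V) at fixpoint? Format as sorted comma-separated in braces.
Answer: {}

Derivation:
pass 0 (initial): D(V)={4,5,6}
pass 1: V {4,5,6}->{}; X {2,3,4,5,6}->{}; Z {2,3,4,5,6}->{}
pass 2: no change
Fixpoint after 2 passes: D(V) = {}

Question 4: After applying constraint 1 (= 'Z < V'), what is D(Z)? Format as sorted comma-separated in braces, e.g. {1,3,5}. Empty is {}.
Answer: {2,3,4,5}

Derivation:
Constraint 1 (Z < V) on D(Z)={2,3,4,5,6} D(V)={4,5,6}: Z {2,3,4,5,6}->{2,3,4,5}
So after constraint 1: D(Z) = {2,3,4,5}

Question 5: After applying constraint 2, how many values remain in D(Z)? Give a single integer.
Answer: 4

Derivation:
Constraint 1 (Z < V) on D(Z)={2,3,4,5,6} D(V)={4,5,6}: Z {2,3,4,5,6}->{2,3,4,5}
Constraint 2 (Z < V) on D(Z)={2,3,4,5} D(V)={4,5,6}: no change
So after constraint 2: D(Z)={2,3,4,5}, size = 4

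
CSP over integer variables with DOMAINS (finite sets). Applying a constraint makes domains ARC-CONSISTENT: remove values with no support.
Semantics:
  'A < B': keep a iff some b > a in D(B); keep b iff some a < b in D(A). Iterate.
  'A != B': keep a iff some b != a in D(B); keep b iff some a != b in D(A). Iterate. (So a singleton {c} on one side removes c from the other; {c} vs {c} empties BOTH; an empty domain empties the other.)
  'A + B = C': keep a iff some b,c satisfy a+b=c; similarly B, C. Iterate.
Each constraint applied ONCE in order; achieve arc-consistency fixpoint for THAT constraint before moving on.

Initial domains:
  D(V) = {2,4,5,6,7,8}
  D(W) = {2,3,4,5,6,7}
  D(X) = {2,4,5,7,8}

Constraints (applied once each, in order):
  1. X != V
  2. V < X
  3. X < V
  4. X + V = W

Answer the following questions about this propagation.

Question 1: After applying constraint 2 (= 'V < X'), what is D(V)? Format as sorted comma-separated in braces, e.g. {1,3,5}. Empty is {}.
Constraint 1 (X != V) on D(X)={2,4,5,7,8} D(V)={2,4,5,6,7,8}: no change
Constraint 2 (V < X) on D(V)={2,4,5,6,7,8} D(X)={2,4,5,7,8}: V {2,4,5,6,7,8}->{2,4,5,6,7}; X {2,4,5,7,8}->{4,5,7,8}
So after constraint 2: D(V) = {2,4,5,6,7}

Answer: {2,4,5,6,7}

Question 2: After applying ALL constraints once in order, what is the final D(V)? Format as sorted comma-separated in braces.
Answer: {}

Derivation:
Constraint 1 (X != V) on D(X)={2,4,5,7,8} D(V)={2,4,5,6,7,8}: no change
Constraint 2 (V < X) on D(V)={2,4,5,6,7,8} D(X)={2,4,5,7,8}: V {2,4,5,6,7,8}->{2,4,5,6,7}; X {2,4,5,7,8}->{4,5,7,8}
Constraint 3 (X < V) on D(X)={4,5,7,8} D(V)={2,4,5,6,7}: X {4,5,7,8}->{4,5}; V {2,4,5,6,7}->{5,6,7}
Constraint 4 (X + V = W) on D(X)={4,5} D(V)={5,6,7} D(W)={2,3,4,5,6,7}: X {4,5}->{}; V {5,6,7}->{}; W {2,3,4,5,6,7}->{}
So after all 4 constraints: D(V) = {}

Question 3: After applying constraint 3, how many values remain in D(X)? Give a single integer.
Answer: 2

Derivation:
Constraint 1 (X != V) on D(X)={2,4,5,7,8} D(V)={2,4,5,6,7,8}: no change
Constraint 2 (V < X) on D(V)={2,4,5,6,7,8} D(X)={2,4,5,7,8}: V {2,4,5,6,7,8}->{2,4,5,6,7}; X {2,4,5,7,8}->{4,5,7,8}
Constraint 3 (X < V) on D(X)={4,5,7,8} D(V)={2,4,5,6,7}: X {4,5,7,8}->{4,5}; V {2,4,5,6,7}->{5,6,7}
So after constraint 3: D(X)={4,5}, size = 2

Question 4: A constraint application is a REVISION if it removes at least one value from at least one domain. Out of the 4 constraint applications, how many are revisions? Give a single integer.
Constraint 1 (X != V) on D(X)={2,4,5,7,8} D(V)={2,4,5,6,7,8}: no change => not a revision
Constraint 2 (V < X) on D(V)={2,4,5,6,7,8} D(X)={2,4,5,7,8}: V {2,4,5,6,7,8}->{2,4,5,6,7}; X {2,4,5,7,8}->{4,5,7,8} => REVISION
Constraint 3 (X < V) on D(X)={4,5,7,8} D(V)={2,4,5,6,7}: X {4,5,7,8}->{4,5}; V {2,4,5,6,7}->{5,6,7} => REVISION
Constraint 4 (X + V = W) on D(X)={4,5} D(V)={5,6,7} D(W)={2,3,4,5,6,7}: X {4,5}->{}; V {5,6,7}->{}; W {2,3,4,5,6,7}->{} => REVISION
Total revisions = 3

Answer: 3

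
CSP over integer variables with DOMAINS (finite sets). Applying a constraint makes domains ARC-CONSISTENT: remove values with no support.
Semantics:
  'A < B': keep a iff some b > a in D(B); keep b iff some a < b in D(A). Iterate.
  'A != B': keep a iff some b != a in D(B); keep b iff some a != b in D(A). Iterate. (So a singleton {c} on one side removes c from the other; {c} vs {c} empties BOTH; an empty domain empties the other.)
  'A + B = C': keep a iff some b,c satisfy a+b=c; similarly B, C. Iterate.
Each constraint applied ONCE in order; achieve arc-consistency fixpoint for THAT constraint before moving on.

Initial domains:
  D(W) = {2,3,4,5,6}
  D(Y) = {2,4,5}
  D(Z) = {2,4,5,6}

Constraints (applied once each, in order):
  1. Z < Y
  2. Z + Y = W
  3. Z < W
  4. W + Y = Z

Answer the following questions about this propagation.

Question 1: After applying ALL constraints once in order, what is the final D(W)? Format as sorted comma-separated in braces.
Constraint 1 (Z < Y) on D(Z)={2,4,5,6} D(Y)={2,4,5}: Z {2,4,5,6}->{2,4}; Y {2,4,5}->{4,5}
Constraint 2 (Z + Y = W) on D(Z)={2,4} D(Y)={4,5} D(W)={2,3,4,5,6}: Z {2,4}->{2}; Y {4,5}->{4}; W {2,3,4,5,6}->{6}
Constraint 3 (Z < W) on D(Z)={2} D(W)={6}: no change
Constraint 4 (W + Y = Z) on D(W)={6} D(Y)={4} D(Z)={2}: W {6}->{}; Y {4}->{}; Z {2}->{}
So after all 4 constraints: D(W) = {}

Answer: {}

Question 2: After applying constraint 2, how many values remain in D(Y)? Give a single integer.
Constraint 1 (Z < Y) on D(Z)={2,4,5,6} D(Y)={2,4,5}: Z {2,4,5,6}->{2,4}; Y {2,4,5}->{4,5}
Constraint 2 (Z + Y = W) on D(Z)={2,4} D(Y)={4,5} D(W)={2,3,4,5,6}: Z {2,4}->{2}; Y {4,5}->{4}; W {2,3,4,5,6}->{6}
So after constraint 2: D(Y)={4}, size = 1

Answer: 1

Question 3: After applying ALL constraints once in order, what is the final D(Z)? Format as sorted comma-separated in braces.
Constraint 1 (Z < Y) on D(Z)={2,4,5,6} D(Y)={2,4,5}: Z {2,4,5,6}->{2,4}; Y {2,4,5}->{4,5}
Constraint 2 (Z + Y = W) on D(Z)={2,4} D(Y)={4,5} D(W)={2,3,4,5,6}: Z {2,4}->{2}; Y {4,5}->{4}; W {2,3,4,5,6}->{6}
Constraint 3 (Z < W) on D(Z)={2} D(W)={6}: no change
Constraint 4 (W + Y = Z) on D(W)={6} D(Y)={4} D(Z)={2}: W {6}->{}; Y {4}->{}; Z {2}->{}
So after all 4 constraints: D(Z) = {}

Answer: {}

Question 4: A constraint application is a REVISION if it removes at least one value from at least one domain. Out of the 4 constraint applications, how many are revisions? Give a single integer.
Answer: 3

Derivation:
Constraint 1 (Z < Y) on D(Z)={2,4,5,6} D(Y)={2,4,5}: Z {2,4,5,6}->{2,4}; Y {2,4,5}->{4,5} => REVISION
Constraint 2 (Z + Y = W) on D(Z)={2,4} D(Y)={4,5} D(W)={2,3,4,5,6}: Z {2,4}->{2}; Y {4,5}->{4}; W {2,3,4,5,6}->{6} => REVISION
Constraint 3 (Z < W) on D(Z)={2} D(W)={6}: no change => not a revision
Constraint 4 (W + Y = Z) on D(W)={6} D(Y)={4} D(Z)={2}: W {6}->{}; Y {4}->{}; Z {2}->{} => REVISION
Total revisions = 3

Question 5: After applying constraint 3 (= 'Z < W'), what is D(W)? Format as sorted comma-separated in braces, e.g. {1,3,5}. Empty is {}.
Answer: {6}

Derivation:
Constraint 1 (Z < Y) on D(Z)={2,4,5,6} D(Y)={2,4,5}: Z {2,4,5,6}->{2,4}; Y {2,4,5}->{4,5}
Constraint 2 (Z + Y = W) on D(Z)={2,4} D(Y)={4,5} D(W)={2,3,4,5,6}: Z {2,4}->{2}; Y {4,5}->{4}; W {2,3,4,5,6}->{6}
Constraint 3 (Z < W) on D(Z)={2} D(W)={6}: no change
So after constraint 3: D(W) = {6}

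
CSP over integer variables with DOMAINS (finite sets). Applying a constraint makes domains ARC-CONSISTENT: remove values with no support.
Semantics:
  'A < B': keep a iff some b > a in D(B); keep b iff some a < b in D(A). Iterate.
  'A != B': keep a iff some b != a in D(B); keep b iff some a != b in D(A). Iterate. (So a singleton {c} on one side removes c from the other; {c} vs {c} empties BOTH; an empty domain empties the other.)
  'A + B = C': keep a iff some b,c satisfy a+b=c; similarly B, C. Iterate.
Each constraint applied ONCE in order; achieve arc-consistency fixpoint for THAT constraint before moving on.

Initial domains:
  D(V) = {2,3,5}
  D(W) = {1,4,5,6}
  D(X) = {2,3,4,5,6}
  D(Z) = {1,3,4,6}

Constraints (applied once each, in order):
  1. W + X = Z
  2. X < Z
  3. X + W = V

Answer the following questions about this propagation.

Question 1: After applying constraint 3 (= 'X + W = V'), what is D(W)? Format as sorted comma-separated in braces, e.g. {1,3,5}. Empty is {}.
Answer: {1}

Derivation:
Constraint 1 (W + X = Z) on D(W)={1,4,5,6} D(X)={2,3,4,5,6} D(Z)={1,3,4,6}: W {1,4,5,6}->{1,4}; X {2,3,4,5,6}->{2,3,5}; Z {1,3,4,6}->{3,4,6}
Constraint 2 (X < Z) on D(X)={2,3,5} D(Z)={3,4,6}: no change
Constraint 3 (X + W = V) on D(X)={2,3,5} D(W)={1,4} D(V)={2,3,5}: X {2,3,5}->{2}; W {1,4}->{1}; V {2,3,5}->{3}
So after constraint 3: D(W) = {1}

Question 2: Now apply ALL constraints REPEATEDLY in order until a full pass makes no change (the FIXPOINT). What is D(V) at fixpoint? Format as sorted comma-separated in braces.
pass 0 (initial): D(V)={2,3,5}
pass 1: V {2,3,5}->{3}; W {1,4,5,6}->{1}; X {2,3,4,5,6}->{2}; Z {1,3,4,6}->{3,4,6}
pass 2: Z {3,4,6}->{3}
pass 3: no change
Fixpoint after 3 passes: D(V) = {3}

Answer: {3}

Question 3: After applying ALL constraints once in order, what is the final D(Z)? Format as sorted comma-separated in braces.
Answer: {3,4,6}

Derivation:
Constraint 1 (W + X = Z) on D(W)={1,4,5,6} D(X)={2,3,4,5,6} D(Z)={1,3,4,6}: W {1,4,5,6}->{1,4}; X {2,3,4,5,6}->{2,3,5}; Z {1,3,4,6}->{3,4,6}
Constraint 2 (X < Z) on D(X)={2,3,5} D(Z)={3,4,6}: no change
Constraint 3 (X + W = V) on D(X)={2,3,5} D(W)={1,4} D(V)={2,3,5}: X {2,3,5}->{2}; W {1,4}->{1}; V {2,3,5}->{3}
So after all 3 constraints: D(Z) = {3,4,6}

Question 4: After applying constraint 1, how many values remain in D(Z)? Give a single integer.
Constraint 1 (W + X = Z) on D(W)={1,4,5,6} D(X)={2,3,4,5,6} D(Z)={1,3,4,6}: W {1,4,5,6}->{1,4}; X {2,3,4,5,6}->{2,3,5}; Z {1,3,4,6}->{3,4,6}
So after constraint 1: D(Z)={3,4,6}, size = 3

Answer: 3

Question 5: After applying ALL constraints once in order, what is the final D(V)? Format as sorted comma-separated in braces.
Constraint 1 (W + X = Z) on D(W)={1,4,5,6} D(X)={2,3,4,5,6} D(Z)={1,3,4,6}: W {1,4,5,6}->{1,4}; X {2,3,4,5,6}->{2,3,5}; Z {1,3,4,6}->{3,4,6}
Constraint 2 (X < Z) on D(X)={2,3,5} D(Z)={3,4,6}: no change
Constraint 3 (X + W = V) on D(X)={2,3,5} D(W)={1,4} D(V)={2,3,5}: X {2,3,5}->{2}; W {1,4}->{1}; V {2,3,5}->{3}
So after all 3 constraints: D(V) = {3}

Answer: {3}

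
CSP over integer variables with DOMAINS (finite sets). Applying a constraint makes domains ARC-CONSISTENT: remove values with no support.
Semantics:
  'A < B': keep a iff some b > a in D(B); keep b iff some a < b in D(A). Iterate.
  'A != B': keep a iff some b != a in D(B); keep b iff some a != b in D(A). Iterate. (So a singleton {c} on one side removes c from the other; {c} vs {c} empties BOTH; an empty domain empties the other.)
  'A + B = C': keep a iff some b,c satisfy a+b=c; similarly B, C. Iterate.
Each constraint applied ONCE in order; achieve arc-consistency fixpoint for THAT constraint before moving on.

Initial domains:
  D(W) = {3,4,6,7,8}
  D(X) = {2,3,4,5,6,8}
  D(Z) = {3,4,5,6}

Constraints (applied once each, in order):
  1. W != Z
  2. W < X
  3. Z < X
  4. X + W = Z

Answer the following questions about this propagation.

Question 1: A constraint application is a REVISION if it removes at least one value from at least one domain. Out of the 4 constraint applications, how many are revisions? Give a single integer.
Answer: 2

Derivation:
Constraint 1 (W != Z) on D(W)={3,4,6,7,8} D(Z)={3,4,5,6}: no change => not a revision
Constraint 2 (W < X) on D(W)={3,4,6,7,8} D(X)={2,3,4,5,6,8}: W {3,4,6,7,8}->{3,4,6,7}; X {2,3,4,5,6,8}->{4,5,6,8} => REVISION
Constraint 3 (Z < X) on D(Z)={3,4,5,6} D(X)={4,5,6,8}: no change => not a revision
Constraint 4 (X + W = Z) on D(X)={4,5,6,8} D(W)={3,4,6,7} D(Z)={3,4,5,6}: X {4,5,6,8}->{}; W {3,4,6,7}->{}; Z {3,4,5,6}->{} => REVISION
Total revisions = 2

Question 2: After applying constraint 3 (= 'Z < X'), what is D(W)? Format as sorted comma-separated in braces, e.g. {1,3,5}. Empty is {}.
Constraint 1 (W != Z) on D(W)={3,4,6,7,8} D(Z)={3,4,5,6}: no change
Constraint 2 (W < X) on D(W)={3,4,6,7,8} D(X)={2,3,4,5,6,8}: W {3,4,6,7,8}->{3,4,6,7}; X {2,3,4,5,6,8}->{4,5,6,8}
Constraint 3 (Z < X) on D(Z)={3,4,5,6} D(X)={4,5,6,8}: no change
So after constraint 3: D(W) = {3,4,6,7}

Answer: {3,4,6,7}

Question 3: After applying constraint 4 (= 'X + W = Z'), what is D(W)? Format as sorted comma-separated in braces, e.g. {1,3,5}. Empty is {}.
Constraint 1 (W != Z) on D(W)={3,4,6,7,8} D(Z)={3,4,5,6}: no change
Constraint 2 (W < X) on D(W)={3,4,6,7,8} D(X)={2,3,4,5,6,8}: W {3,4,6,7,8}->{3,4,6,7}; X {2,3,4,5,6,8}->{4,5,6,8}
Constraint 3 (Z < X) on D(Z)={3,4,5,6} D(X)={4,5,6,8}: no change
Constraint 4 (X + W = Z) on D(X)={4,5,6,8} D(W)={3,4,6,7} D(Z)={3,4,5,6}: X {4,5,6,8}->{}; W {3,4,6,7}->{}; Z {3,4,5,6}->{}
So after constraint 4: D(W) = {}

Answer: {}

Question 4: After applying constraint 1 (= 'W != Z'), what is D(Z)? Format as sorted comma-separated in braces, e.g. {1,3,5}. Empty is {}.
Answer: {3,4,5,6}

Derivation:
Constraint 1 (W != Z) on D(W)={3,4,6,7,8} D(Z)={3,4,5,6}: no change
So after constraint 1: D(Z) = {3,4,5,6}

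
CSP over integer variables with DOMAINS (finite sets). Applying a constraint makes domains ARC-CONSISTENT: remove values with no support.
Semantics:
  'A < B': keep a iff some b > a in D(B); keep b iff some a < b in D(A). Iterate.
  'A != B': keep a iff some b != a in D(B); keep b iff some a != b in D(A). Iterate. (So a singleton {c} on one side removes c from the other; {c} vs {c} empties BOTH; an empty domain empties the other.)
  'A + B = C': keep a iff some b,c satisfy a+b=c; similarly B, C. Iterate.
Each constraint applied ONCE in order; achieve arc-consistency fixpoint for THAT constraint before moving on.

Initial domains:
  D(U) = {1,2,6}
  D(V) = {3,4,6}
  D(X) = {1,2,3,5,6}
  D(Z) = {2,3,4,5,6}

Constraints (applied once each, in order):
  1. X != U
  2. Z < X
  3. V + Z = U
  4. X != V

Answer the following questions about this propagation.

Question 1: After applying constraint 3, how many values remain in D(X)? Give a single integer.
Answer: 3

Derivation:
Constraint 1 (X != U) on D(X)={1,2,3,5,6} D(U)={1,2,6}: no change
Constraint 2 (Z < X) on D(Z)={2,3,4,5,6} D(X)={1,2,3,5,6}: Z {2,3,4,5,6}->{2,3,4,5}; X {1,2,3,5,6}->{3,5,6}
Constraint 3 (V + Z = U) on D(V)={3,4,6} D(Z)={2,3,4,5} D(U)={1,2,6}: V {3,4,6}->{3,4}; Z {2,3,4,5}->{2,3}; U {1,2,6}->{6}
So after constraint 3: D(X)={3,5,6}, size = 3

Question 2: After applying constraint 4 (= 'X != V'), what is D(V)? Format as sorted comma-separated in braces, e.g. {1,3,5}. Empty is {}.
Constraint 1 (X != U) on D(X)={1,2,3,5,6} D(U)={1,2,6}: no change
Constraint 2 (Z < X) on D(Z)={2,3,4,5,6} D(X)={1,2,3,5,6}: Z {2,3,4,5,6}->{2,3,4,5}; X {1,2,3,5,6}->{3,5,6}
Constraint 3 (V + Z = U) on D(V)={3,4,6} D(Z)={2,3,4,5} D(U)={1,2,6}: V {3,4,6}->{3,4}; Z {2,3,4,5}->{2,3}; U {1,2,6}->{6}
Constraint 4 (X != V) on D(X)={3,5,6} D(V)={3,4}: no change
So after constraint 4: D(V) = {3,4}

Answer: {3,4}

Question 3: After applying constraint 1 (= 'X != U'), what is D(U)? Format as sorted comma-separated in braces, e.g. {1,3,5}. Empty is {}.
Constraint 1 (X != U) on D(X)={1,2,3,5,6} D(U)={1,2,6}: no change
So after constraint 1: D(U) = {1,2,6}

Answer: {1,2,6}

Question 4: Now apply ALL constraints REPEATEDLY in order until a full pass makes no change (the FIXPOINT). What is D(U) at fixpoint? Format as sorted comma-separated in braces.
Answer: {6}

Derivation:
pass 0 (initial): D(U)={1,2,6}
pass 1: U {1,2,6}->{6}; V {3,4,6}->{3,4}; X {1,2,3,5,6}->{3,5,6}; Z {2,3,4,5,6}->{2,3}
pass 2: X {3,5,6}->{3,5}
pass 3: no change
Fixpoint after 3 passes: D(U) = {6}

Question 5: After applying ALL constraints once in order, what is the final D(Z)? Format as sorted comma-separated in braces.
Answer: {2,3}

Derivation:
Constraint 1 (X != U) on D(X)={1,2,3,5,6} D(U)={1,2,6}: no change
Constraint 2 (Z < X) on D(Z)={2,3,4,5,6} D(X)={1,2,3,5,6}: Z {2,3,4,5,6}->{2,3,4,5}; X {1,2,3,5,6}->{3,5,6}
Constraint 3 (V + Z = U) on D(V)={3,4,6} D(Z)={2,3,4,5} D(U)={1,2,6}: V {3,4,6}->{3,4}; Z {2,3,4,5}->{2,3}; U {1,2,6}->{6}
Constraint 4 (X != V) on D(X)={3,5,6} D(V)={3,4}: no change
So after all 4 constraints: D(Z) = {2,3}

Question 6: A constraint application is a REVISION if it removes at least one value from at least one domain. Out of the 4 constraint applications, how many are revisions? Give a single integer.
Answer: 2

Derivation:
Constraint 1 (X != U) on D(X)={1,2,3,5,6} D(U)={1,2,6}: no change => not a revision
Constraint 2 (Z < X) on D(Z)={2,3,4,5,6} D(X)={1,2,3,5,6}: Z {2,3,4,5,6}->{2,3,4,5}; X {1,2,3,5,6}->{3,5,6} => REVISION
Constraint 3 (V + Z = U) on D(V)={3,4,6} D(Z)={2,3,4,5} D(U)={1,2,6}: V {3,4,6}->{3,4}; Z {2,3,4,5}->{2,3}; U {1,2,6}->{6} => REVISION
Constraint 4 (X != V) on D(X)={3,5,6} D(V)={3,4}: no change => not a revision
Total revisions = 2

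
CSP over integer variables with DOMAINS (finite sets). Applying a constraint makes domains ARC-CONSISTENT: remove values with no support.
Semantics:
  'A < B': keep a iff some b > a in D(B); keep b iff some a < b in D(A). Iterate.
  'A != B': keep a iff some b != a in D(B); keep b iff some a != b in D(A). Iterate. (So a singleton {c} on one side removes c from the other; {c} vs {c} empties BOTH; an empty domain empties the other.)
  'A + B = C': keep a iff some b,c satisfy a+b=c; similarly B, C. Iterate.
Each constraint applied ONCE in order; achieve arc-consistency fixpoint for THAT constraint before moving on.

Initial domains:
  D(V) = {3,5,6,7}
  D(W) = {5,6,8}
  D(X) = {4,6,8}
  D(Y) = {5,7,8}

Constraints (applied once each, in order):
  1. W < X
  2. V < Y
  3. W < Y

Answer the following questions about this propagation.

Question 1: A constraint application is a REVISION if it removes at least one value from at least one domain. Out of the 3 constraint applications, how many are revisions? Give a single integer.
Constraint 1 (W < X) on D(W)={5,6,8} D(X)={4,6,8}: W {5,6,8}->{5,6}; X {4,6,8}->{6,8} => REVISION
Constraint 2 (V < Y) on D(V)={3,5,6,7} D(Y)={5,7,8}: no change => not a revision
Constraint 3 (W < Y) on D(W)={5,6} D(Y)={5,7,8}: Y {5,7,8}->{7,8} => REVISION
Total revisions = 2

Answer: 2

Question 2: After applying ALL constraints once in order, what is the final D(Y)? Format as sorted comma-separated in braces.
Constraint 1 (W < X) on D(W)={5,6,8} D(X)={4,6,8}: W {5,6,8}->{5,6}; X {4,6,8}->{6,8}
Constraint 2 (V < Y) on D(V)={3,5,6,7} D(Y)={5,7,8}: no change
Constraint 3 (W < Y) on D(W)={5,6} D(Y)={5,7,8}: Y {5,7,8}->{7,8}
So after all 3 constraints: D(Y) = {7,8}

Answer: {7,8}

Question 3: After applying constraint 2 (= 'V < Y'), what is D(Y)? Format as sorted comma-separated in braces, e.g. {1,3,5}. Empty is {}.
Answer: {5,7,8}

Derivation:
Constraint 1 (W < X) on D(W)={5,6,8} D(X)={4,6,8}: W {5,6,8}->{5,6}; X {4,6,8}->{6,8}
Constraint 2 (V < Y) on D(V)={3,5,6,7} D(Y)={5,7,8}: no change
So after constraint 2: D(Y) = {5,7,8}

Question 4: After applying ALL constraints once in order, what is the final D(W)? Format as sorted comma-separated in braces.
Constraint 1 (W < X) on D(W)={5,6,8} D(X)={4,6,8}: W {5,6,8}->{5,6}; X {4,6,8}->{6,8}
Constraint 2 (V < Y) on D(V)={3,5,6,7} D(Y)={5,7,8}: no change
Constraint 3 (W < Y) on D(W)={5,6} D(Y)={5,7,8}: Y {5,7,8}->{7,8}
So after all 3 constraints: D(W) = {5,6}

Answer: {5,6}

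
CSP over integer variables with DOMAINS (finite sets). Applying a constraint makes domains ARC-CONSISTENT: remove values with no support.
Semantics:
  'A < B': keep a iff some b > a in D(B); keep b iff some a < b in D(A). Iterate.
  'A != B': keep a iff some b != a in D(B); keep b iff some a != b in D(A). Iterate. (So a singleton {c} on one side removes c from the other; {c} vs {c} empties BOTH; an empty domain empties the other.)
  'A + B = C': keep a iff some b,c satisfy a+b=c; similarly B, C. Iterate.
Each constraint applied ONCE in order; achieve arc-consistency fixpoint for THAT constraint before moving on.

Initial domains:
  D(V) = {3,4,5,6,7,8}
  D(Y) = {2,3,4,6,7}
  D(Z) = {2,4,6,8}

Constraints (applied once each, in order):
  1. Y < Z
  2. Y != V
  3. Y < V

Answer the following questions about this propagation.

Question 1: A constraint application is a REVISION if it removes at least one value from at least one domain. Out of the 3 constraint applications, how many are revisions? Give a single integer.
Answer: 1

Derivation:
Constraint 1 (Y < Z) on D(Y)={2,3,4,6,7} D(Z)={2,4,6,8}: Z {2,4,6,8}->{4,6,8} => REVISION
Constraint 2 (Y != V) on D(Y)={2,3,4,6,7} D(V)={3,4,5,6,7,8}: no change => not a revision
Constraint 3 (Y < V) on D(Y)={2,3,4,6,7} D(V)={3,4,5,6,7,8}: no change => not a revision
Total revisions = 1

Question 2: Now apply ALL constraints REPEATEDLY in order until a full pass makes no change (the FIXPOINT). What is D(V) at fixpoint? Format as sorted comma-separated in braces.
Answer: {3,4,5,6,7,8}

Derivation:
pass 0 (initial): D(V)={3,4,5,6,7,8}
pass 1: Z {2,4,6,8}->{4,6,8}
pass 2: no change
Fixpoint after 2 passes: D(V) = {3,4,5,6,7,8}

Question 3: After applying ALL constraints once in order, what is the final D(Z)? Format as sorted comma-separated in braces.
Answer: {4,6,8}

Derivation:
Constraint 1 (Y < Z) on D(Y)={2,3,4,6,7} D(Z)={2,4,6,8}: Z {2,4,6,8}->{4,6,8}
Constraint 2 (Y != V) on D(Y)={2,3,4,6,7} D(V)={3,4,5,6,7,8}: no change
Constraint 3 (Y < V) on D(Y)={2,3,4,6,7} D(V)={3,4,5,6,7,8}: no change
So after all 3 constraints: D(Z) = {4,6,8}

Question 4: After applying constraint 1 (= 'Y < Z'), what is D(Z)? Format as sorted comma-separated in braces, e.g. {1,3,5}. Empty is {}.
Constraint 1 (Y < Z) on D(Y)={2,3,4,6,7} D(Z)={2,4,6,8}: Z {2,4,6,8}->{4,6,8}
So after constraint 1: D(Z) = {4,6,8}

Answer: {4,6,8}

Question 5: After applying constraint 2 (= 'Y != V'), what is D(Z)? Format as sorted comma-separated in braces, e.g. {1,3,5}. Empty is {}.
Constraint 1 (Y < Z) on D(Y)={2,3,4,6,7} D(Z)={2,4,6,8}: Z {2,4,6,8}->{4,6,8}
Constraint 2 (Y != V) on D(Y)={2,3,4,6,7} D(V)={3,4,5,6,7,8}: no change
So after constraint 2: D(Z) = {4,6,8}

Answer: {4,6,8}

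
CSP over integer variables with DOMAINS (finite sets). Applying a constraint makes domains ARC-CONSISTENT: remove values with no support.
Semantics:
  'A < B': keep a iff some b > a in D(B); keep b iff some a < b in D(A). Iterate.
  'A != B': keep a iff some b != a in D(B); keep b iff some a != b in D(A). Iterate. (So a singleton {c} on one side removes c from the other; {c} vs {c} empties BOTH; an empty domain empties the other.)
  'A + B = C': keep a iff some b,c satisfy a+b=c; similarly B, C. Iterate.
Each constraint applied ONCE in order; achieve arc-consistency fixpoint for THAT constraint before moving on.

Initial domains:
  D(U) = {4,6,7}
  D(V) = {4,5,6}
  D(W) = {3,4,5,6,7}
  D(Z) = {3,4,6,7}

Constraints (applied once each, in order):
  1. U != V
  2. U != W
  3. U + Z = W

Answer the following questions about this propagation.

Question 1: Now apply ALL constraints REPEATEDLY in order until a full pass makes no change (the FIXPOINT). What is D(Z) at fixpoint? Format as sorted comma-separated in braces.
pass 0 (initial): D(Z)={3,4,6,7}
pass 1: U {4,6,7}->{4}; W {3,4,5,6,7}->{7}; Z {3,4,6,7}->{3}
pass 2: V {4,5,6}->{5,6}
pass 3: no change
Fixpoint after 3 passes: D(Z) = {3}

Answer: {3}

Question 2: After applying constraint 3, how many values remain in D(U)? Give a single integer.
Answer: 1

Derivation:
Constraint 1 (U != V) on D(U)={4,6,7} D(V)={4,5,6}: no change
Constraint 2 (U != W) on D(U)={4,6,7} D(W)={3,4,5,6,7}: no change
Constraint 3 (U + Z = W) on D(U)={4,6,7} D(Z)={3,4,6,7} D(W)={3,4,5,6,7}: U {4,6,7}->{4}; Z {3,4,6,7}->{3}; W {3,4,5,6,7}->{7}
So after constraint 3: D(U)={4}, size = 1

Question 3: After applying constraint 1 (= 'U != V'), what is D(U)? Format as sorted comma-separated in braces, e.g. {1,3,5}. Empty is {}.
Constraint 1 (U != V) on D(U)={4,6,7} D(V)={4,5,6}: no change
So after constraint 1: D(U) = {4,6,7}

Answer: {4,6,7}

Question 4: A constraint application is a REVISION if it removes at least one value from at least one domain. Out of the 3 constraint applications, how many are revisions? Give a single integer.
Constraint 1 (U != V) on D(U)={4,6,7} D(V)={4,5,6}: no change => not a revision
Constraint 2 (U != W) on D(U)={4,6,7} D(W)={3,4,5,6,7}: no change => not a revision
Constraint 3 (U + Z = W) on D(U)={4,6,7} D(Z)={3,4,6,7} D(W)={3,4,5,6,7}: U {4,6,7}->{4}; Z {3,4,6,7}->{3}; W {3,4,5,6,7}->{7} => REVISION
Total revisions = 1

Answer: 1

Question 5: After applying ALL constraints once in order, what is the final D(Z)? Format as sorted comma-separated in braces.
Answer: {3}

Derivation:
Constraint 1 (U != V) on D(U)={4,6,7} D(V)={4,5,6}: no change
Constraint 2 (U != W) on D(U)={4,6,7} D(W)={3,4,5,6,7}: no change
Constraint 3 (U + Z = W) on D(U)={4,6,7} D(Z)={3,4,6,7} D(W)={3,4,5,6,7}: U {4,6,7}->{4}; Z {3,4,6,7}->{3}; W {3,4,5,6,7}->{7}
So after all 3 constraints: D(Z) = {3}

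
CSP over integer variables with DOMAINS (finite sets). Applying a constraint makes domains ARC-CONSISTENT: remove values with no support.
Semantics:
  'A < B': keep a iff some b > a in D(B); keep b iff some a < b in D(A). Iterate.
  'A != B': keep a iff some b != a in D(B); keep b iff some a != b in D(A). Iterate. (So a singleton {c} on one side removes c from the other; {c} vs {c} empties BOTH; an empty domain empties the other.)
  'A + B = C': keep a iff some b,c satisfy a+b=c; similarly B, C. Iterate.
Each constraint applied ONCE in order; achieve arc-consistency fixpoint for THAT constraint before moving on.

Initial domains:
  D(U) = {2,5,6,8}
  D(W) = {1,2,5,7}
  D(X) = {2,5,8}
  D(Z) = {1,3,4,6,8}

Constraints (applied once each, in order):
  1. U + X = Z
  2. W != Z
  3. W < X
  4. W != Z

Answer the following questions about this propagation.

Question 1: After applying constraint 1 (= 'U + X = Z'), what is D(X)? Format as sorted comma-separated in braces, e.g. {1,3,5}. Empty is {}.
Answer: {2}

Derivation:
Constraint 1 (U + X = Z) on D(U)={2,5,6,8} D(X)={2,5,8} D(Z)={1,3,4,6,8}: U {2,5,6,8}->{2,6}; X {2,5,8}->{2}; Z {1,3,4,6,8}->{4,8}
So after constraint 1: D(X) = {2}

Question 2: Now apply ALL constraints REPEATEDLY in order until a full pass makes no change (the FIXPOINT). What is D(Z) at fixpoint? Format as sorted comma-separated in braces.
Answer: {4,8}

Derivation:
pass 0 (initial): D(Z)={1,3,4,6,8}
pass 1: U {2,5,6,8}->{2,6}; W {1,2,5,7}->{1}; X {2,5,8}->{2}; Z {1,3,4,6,8}->{4,8}
pass 2: no change
Fixpoint after 2 passes: D(Z) = {4,8}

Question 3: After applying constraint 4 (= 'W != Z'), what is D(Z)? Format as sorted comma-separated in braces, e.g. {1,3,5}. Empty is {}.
Answer: {4,8}

Derivation:
Constraint 1 (U + X = Z) on D(U)={2,5,6,8} D(X)={2,5,8} D(Z)={1,3,4,6,8}: U {2,5,6,8}->{2,6}; X {2,5,8}->{2}; Z {1,3,4,6,8}->{4,8}
Constraint 2 (W != Z) on D(W)={1,2,5,7} D(Z)={4,8}: no change
Constraint 3 (W < X) on D(W)={1,2,5,7} D(X)={2}: W {1,2,5,7}->{1}
Constraint 4 (W != Z) on D(W)={1} D(Z)={4,8}: no change
So after constraint 4: D(Z) = {4,8}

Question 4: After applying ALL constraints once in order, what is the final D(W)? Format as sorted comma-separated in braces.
Answer: {1}

Derivation:
Constraint 1 (U + X = Z) on D(U)={2,5,6,8} D(X)={2,5,8} D(Z)={1,3,4,6,8}: U {2,5,6,8}->{2,6}; X {2,5,8}->{2}; Z {1,3,4,6,8}->{4,8}
Constraint 2 (W != Z) on D(W)={1,2,5,7} D(Z)={4,8}: no change
Constraint 3 (W < X) on D(W)={1,2,5,7} D(X)={2}: W {1,2,5,7}->{1}
Constraint 4 (W != Z) on D(W)={1} D(Z)={4,8}: no change
So after all 4 constraints: D(W) = {1}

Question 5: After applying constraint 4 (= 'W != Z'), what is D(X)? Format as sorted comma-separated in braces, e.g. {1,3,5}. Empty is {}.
Constraint 1 (U + X = Z) on D(U)={2,5,6,8} D(X)={2,5,8} D(Z)={1,3,4,6,8}: U {2,5,6,8}->{2,6}; X {2,5,8}->{2}; Z {1,3,4,6,8}->{4,8}
Constraint 2 (W != Z) on D(W)={1,2,5,7} D(Z)={4,8}: no change
Constraint 3 (W < X) on D(W)={1,2,5,7} D(X)={2}: W {1,2,5,7}->{1}
Constraint 4 (W != Z) on D(W)={1} D(Z)={4,8}: no change
So after constraint 4: D(X) = {2}

Answer: {2}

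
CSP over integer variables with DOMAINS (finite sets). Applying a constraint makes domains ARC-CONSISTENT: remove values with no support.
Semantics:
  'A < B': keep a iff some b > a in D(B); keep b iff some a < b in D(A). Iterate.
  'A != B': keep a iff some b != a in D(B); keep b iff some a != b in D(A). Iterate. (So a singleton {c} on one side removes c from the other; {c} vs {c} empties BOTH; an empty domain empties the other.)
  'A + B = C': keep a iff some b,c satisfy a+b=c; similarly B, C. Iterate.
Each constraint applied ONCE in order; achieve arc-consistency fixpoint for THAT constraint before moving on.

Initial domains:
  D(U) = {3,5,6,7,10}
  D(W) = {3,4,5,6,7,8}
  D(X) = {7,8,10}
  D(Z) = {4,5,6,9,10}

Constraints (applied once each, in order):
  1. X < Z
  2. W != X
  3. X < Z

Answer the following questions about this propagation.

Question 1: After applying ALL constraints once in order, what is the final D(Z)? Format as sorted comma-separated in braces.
Constraint 1 (X < Z) on D(X)={7,8,10} D(Z)={4,5,6,9,10}: X {7,8,10}->{7,8}; Z {4,5,6,9,10}->{9,10}
Constraint 2 (W != X) on D(W)={3,4,5,6,7,8} D(X)={7,8}: no change
Constraint 3 (X < Z) on D(X)={7,8} D(Z)={9,10}: no change
So after all 3 constraints: D(Z) = {9,10}

Answer: {9,10}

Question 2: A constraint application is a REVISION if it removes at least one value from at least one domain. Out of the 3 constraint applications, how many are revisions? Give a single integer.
Answer: 1

Derivation:
Constraint 1 (X < Z) on D(X)={7,8,10} D(Z)={4,5,6,9,10}: X {7,8,10}->{7,8}; Z {4,5,6,9,10}->{9,10} => REVISION
Constraint 2 (W != X) on D(W)={3,4,5,6,7,8} D(X)={7,8}: no change => not a revision
Constraint 3 (X < Z) on D(X)={7,8} D(Z)={9,10}: no change => not a revision
Total revisions = 1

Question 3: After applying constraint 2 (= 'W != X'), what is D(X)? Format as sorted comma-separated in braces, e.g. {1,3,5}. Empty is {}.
Constraint 1 (X < Z) on D(X)={7,8,10} D(Z)={4,5,6,9,10}: X {7,8,10}->{7,8}; Z {4,5,6,9,10}->{9,10}
Constraint 2 (W != X) on D(W)={3,4,5,6,7,8} D(X)={7,8}: no change
So after constraint 2: D(X) = {7,8}

Answer: {7,8}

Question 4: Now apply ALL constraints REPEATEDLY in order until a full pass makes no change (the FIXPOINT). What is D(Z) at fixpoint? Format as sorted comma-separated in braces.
pass 0 (initial): D(Z)={4,5,6,9,10}
pass 1: X {7,8,10}->{7,8}; Z {4,5,6,9,10}->{9,10}
pass 2: no change
Fixpoint after 2 passes: D(Z) = {9,10}

Answer: {9,10}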